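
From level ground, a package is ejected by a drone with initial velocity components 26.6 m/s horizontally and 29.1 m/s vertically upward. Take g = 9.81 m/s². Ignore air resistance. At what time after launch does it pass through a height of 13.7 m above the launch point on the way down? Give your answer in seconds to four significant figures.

Require v_y0 t − ½ g t² = 13.7, i.e. 4.905 t² − 29.10 t + 13.7 = 0.
t = [29.10 ± √(29.10² − 2·9.81·13.7)] / 9.81 = (29.10 ± 24.04) / 9.81, so t = 0.5156 s or t = 5.417 s.
The descending-branch root is 5.417 s.

5.417 s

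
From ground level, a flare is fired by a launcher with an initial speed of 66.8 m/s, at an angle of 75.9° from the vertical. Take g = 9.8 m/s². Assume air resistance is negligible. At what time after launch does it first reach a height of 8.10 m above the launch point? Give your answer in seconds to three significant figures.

Resolve: vₓ = 66.80 sin 75.9° = 64.79 m/s and v_y0 = 66.80 cos 75.9° = 16.27 m/s.
Height y(t) = 16.27 t − 4.900 t² = 8.10 gives 4.900 t² − 16.27 t + 8.10 = 0.
Quadratic formula: t = (16.27 ± √106.07) / 9.80 = (16.27 ± 10.30) / 9.80 → t = 0.6097 s or 2.711 s.
The first (ascending) time is 0.6097 s.

0.610 s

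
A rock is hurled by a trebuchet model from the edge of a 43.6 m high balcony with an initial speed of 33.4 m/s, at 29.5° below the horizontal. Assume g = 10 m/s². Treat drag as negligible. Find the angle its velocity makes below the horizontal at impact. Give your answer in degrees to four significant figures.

vₓ = 33.40 cos 29.5° = 29.07 m/s; v_y0 = −16.45 m/s (downward).
The projectile lands when y = 43.6 + (−16.45) t − ½·10.0·t² = 0. Positive root: t = (−16.45 + √(16.45² + 2·10.0·43.6)) / 10.0 = (−16.45 + 33.80) / 10.0 = 1.735 s.
At impact: v_y = v_y0 − g t = −33.80 m/s; vₓ = 29.07 m/s.
Angle below horizontal: arctan(|v_y|/vₓ) = arctan(33.80/29.07) = 49.30°.

49.30°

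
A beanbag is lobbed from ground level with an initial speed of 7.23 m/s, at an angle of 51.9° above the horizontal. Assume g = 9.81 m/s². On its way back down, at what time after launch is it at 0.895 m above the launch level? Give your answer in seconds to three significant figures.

0.972 s

Horizontal component vₓ = 7.230 cos 51.9° = 4.461 m/s; vertical v_y0 = 7.230 sin 51.9° = 5.690 m/s.
Require v_y0 t − ½ g t² = 0.895, i.e. 4.905 t² − 5.690 t + 0.895 = 0.
Quadratic formula: t = (5.690 ± √14.811) / 9.81 = (5.690 ± 3.849) / 9.81 → t = 0.1877 s or 0.9723 s.
The descending-branch root is 0.9723 s.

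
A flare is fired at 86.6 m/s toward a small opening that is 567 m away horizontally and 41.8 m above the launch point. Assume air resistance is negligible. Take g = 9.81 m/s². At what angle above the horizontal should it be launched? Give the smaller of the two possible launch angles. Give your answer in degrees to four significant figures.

Trajectory: y = x tanθ − g x² (1 + tan²θ)/(2v₀²). With x = 567, y = 41.8, v₀ = 86.6, g = 9.81:
210.3 tan²θ − 567 tanθ + (252.1) = 0.
tanθ = [567 ± √(567² − 4 × 210.3 × (252.1))] / (2 × 210.3) = (567 ± 330.9) / 420.5, giving tanθ = 0.5615 or 2.135.
θ = 29.31° or 64.90°; the smaller is 29.31°.

29.31°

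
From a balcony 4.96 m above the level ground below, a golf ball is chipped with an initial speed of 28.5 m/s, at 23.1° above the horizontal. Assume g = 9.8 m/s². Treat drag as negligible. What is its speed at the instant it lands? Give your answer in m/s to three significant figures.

30.2 m/s

vₓ = 28.50 cos 23.1° = 26.21 m/s; v_y0 = 28.50 sin 23.1° = 11.18 m/s.
The projectile lands when y = 4.96 + (11.18) t − ½·9.80·t² = 0. Positive root: t = (11.18 + √(11.18² + 2·9.80·4.96)) / 9.80 = (11.18 + 14.91) / 9.80 = 2.662 s.
Vertical velocity at impact: v_y = v_y0 − g t = 11.18 − 9.80 × 2.662 = −14.91 m/s.
Speed: |v| = √(vₓ² + v_y²) = √(26.21² + 14.91²) = 30.16 m/s.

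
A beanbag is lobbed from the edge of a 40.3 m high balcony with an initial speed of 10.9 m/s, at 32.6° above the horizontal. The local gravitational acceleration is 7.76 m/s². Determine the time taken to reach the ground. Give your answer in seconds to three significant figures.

Resolve: vₓ = 10.90 cos 32.6° = 9.183 m/s and v_y0 = 10.90 sin 32.6° = 5.873 m/s.
Vertical motion (up positive, ground at y = 0): 3.880 t² − (5.873) t − 40.3 = 0, so t = (5.873 + √(5.873² + 2·7.76·40.3)) / 7.76 = (5.873 + 25.69) / 7.76 = 4.067 s.

4.07 s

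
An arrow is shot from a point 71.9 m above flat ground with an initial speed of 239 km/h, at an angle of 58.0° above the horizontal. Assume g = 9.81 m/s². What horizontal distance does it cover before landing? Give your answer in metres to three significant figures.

445 m

Convert: 239 km/h = 239/3.6 = 66.39 m/s.
Horizontal component vₓ = 66.39 cos 58.0° = 35.18 m/s; vertical v_y0 = 66.39 sin 58.0° = 56.30 m/s.
With up positive and y = 0 at the ground: y(t) = 71.9 + (56.30) t − 4.905 t². Setting y = 0 and taking the positive root: t = [56.30 + √(56.30² + 2·9.81·71.9)] / 9.81 = (56.30 + 67.68) / 9.81 = 12.64 s.
Horizontal distance: R = vₓ t = 35.18 × 12.64 = 444.6 m.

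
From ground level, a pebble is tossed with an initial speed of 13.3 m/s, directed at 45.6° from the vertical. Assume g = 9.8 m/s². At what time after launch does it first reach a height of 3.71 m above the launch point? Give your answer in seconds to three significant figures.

0.569 s

vₓ = 13.30 sin 45.6° = 9.502 m/s; v_y0 = 13.30 cos 45.6° = 9.306 m/s.
Require v_y0 t − ½ g t² = 3.71, i.e. 4.900 t² − 9.306 t + 3.71 = 0.
t = [9.306 ± √(9.306² − 2·9.80·3.71)] / 9.80 = (9.306 ± 3.725) / 9.80, so t = 0.5694 s or t = 1.330 s.
The first (ascending) time is 0.5694 s.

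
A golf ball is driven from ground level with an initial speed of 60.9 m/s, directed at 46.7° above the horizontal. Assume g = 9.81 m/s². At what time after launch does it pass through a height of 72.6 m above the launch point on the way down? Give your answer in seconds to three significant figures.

6.89 s

vₓ = 60.90 cos 46.7° = 41.77 m/s; v_y0 = 60.90 sin 46.7° = 44.32 m/s.
Height y(t) = 44.32 t − 4.905 t² = 72.6 gives 4.905 t² − 44.32 t + 72.6 = 0.
t = [44.32 ± √(44.32² − 2·9.81·72.6)] / 9.81 = (44.32 ± 23.24) / 9.81, so t = 2.149 s or t = 6.887 s.
The descending-branch root is 6.887 s.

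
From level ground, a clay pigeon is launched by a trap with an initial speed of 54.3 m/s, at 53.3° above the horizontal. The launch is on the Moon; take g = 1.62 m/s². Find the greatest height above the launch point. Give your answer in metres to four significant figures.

Components: vₓ = 54.30 cos 53.3° = 32.45 m/s, v_y0 = 54.30 sin 53.3° = 43.54 m/s.
Maximum height: H = v_y0² / (2g) = 43.54² / (2 × 1.62) = 585.0 m.

585.0 m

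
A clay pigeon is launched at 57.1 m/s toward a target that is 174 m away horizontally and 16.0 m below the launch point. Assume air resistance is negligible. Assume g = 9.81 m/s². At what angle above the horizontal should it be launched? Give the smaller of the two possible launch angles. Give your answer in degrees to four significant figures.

10.10°

Trajectory: y = x tanθ − g x² (1 + tan²θ)/(2v₀²). With x = 174, y = −16.0, v₀ = 57.1, g = 9.81:
45.55 tan²θ − 174 tanθ + (29.55) = 0.
tanθ = [174 ± √(174² − 4 × 45.55 × (29.55))] / (2 × 45.55) = (174 ± 157.8) / 91.10, giving tanθ = 0.1781 or 3.642.
θ = 10.10° or 74.65°; the smaller is 10.10°.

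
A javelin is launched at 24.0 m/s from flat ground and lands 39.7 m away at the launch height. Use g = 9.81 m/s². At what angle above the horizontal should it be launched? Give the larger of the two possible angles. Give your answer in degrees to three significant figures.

68.7°

From R = (v₀²/g) sin 2θ: sin 2θ = 9.81 × 39.7 / 576.00 = 0.6761.
2θ = 42.54° or 180° − 42.54° = 137.5°, so θ = 21.27° or 68.73°.
The larger angle is 68.73°.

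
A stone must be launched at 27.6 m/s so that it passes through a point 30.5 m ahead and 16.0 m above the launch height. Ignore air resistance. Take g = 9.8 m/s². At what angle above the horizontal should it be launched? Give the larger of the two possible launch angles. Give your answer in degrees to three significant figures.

Trajectory: y = x tanθ − g x² (1 + tan²θ)/(2v₀²). With x = 30.5, y = 16.0, v₀ = 27.6, g = 9.80:
5.984 tan²θ − 30.5 tanθ + (21.98) = 0.
tanθ = [30.5 ± √(30.5² − 4 × 5.984 × (21.98))] / (2 × 5.984) = (30.5 ± 20.10) / 11.97, giving tanθ = 0.8689 or 4.228.
θ = 40.99° or 76.69°; the larger is 76.69°.

76.7°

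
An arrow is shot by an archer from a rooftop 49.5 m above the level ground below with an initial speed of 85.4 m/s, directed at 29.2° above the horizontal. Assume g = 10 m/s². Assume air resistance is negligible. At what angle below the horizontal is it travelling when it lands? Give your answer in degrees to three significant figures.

Components: vₓ = 85.40 cos 29.2° = 74.55 m/s, v_y0 = 85.40 sin 29.2° = 41.66 m/s.
With up positive and y = 0 at the ground: y(t) = 49.5 + (41.66) t − 5.000 t². Setting y = 0 and taking the positive root: t = [41.66 + √(41.66² + 2·10.0·49.5)] / 10.0 = (41.66 + 52.21) / 10.0 = 9.387 s.
At impact: v_y = v_y0 − g t = −52.21 m/s; vₓ = 74.55 m/s.
Angle below horizontal: arctan(|v_y|/vₓ) = arctan(52.21/74.55) = 35.01°.

35.0°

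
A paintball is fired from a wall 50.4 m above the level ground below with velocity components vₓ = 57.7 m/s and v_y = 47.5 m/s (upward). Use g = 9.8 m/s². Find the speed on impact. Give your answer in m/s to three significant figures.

With up positive and y = 0 at the ground: y(t) = 50.4 + (47.50) t − 4.900 t². Setting y = 0 and taking the positive root: t = [47.50 + √(47.50² + 2·9.80·50.4)] / 9.80 = (47.50 + 56.96) / 9.80 = 10.66 s.
Vertical velocity at impact: v_y = v_y0 − g t = 47.50 − 9.80 × 10.66 = −56.96 m/s.
Speed: |v| = √(vₓ² + v_y²) = √(57.70² + 56.96²) = 81.08 m/s.

81.1 m/s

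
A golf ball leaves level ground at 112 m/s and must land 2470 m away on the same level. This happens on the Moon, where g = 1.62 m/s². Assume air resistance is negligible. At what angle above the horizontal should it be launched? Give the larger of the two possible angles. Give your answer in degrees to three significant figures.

80.7°

R = v₀² sin 2θ / g gives sin 2θ = gR/v₀² = 1.62·2470/112² = 0.3190.
2θ = 18.60° or 180° − 18.60° = 161.4°, so θ = 9.301° or 80.70°.
The larger angle is 80.70°.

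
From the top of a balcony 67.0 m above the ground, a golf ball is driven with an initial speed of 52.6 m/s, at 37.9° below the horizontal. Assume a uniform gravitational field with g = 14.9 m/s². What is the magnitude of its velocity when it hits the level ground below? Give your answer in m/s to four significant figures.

Horizontal component vₓ = 52.60 cos 37.9° = 41.51 m/s; vertical v_y0 = −32.31 m/s (downward).
The projectile lands when y = 67.0 + (−32.31) t − ½·14.9·t² = 0. Positive root: t = (−32.31 + √(32.31² + 2·14.9·67.0)) / 14.9 = (−32.31 + 55.14) / 14.9 = 1.532 s.
Vertical velocity at impact: v_y = v_y0 − g t = −32.31 − 14.9 × 1.532 = −55.14 m/s.
Speed: |v| = √(vₓ² + v_y²) = √(41.51² + 55.14²) = 69.02 m/s.

69.02 m/s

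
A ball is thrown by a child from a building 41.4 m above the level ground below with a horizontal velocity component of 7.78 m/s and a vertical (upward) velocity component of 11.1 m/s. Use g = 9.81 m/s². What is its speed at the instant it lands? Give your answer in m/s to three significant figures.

The projectile lands when y = 41.4 + (11.10) t − ½·9.81·t² = 0. Positive root: t = (11.10 + √(11.10² + 2·9.81·41.4)) / 9.81 = (11.10 + 30.59) / 9.81 = 4.249 s.
Vertical velocity at impact: v_y = v_y0 − g t = 11.10 − 9.81 × 4.249 = −30.59 m/s.
Speed: |v| = √(vₓ² + v_y²) = √(7.780² + 30.59²) = 31.56 m/s.

31.6 m/s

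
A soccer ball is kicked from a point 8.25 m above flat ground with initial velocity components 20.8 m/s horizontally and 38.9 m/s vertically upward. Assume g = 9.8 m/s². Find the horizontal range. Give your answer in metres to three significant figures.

The projectile lands when y = 8.25 + (38.90) t − ½·9.80·t² = 0. Positive root: t = (38.90 + √(38.90² + 2·9.80·8.25)) / 9.80 = (38.90 + 40.93) / 9.80 = 8.145 s.
Horizontal distance: R = vₓ t = 20.80 × 8.145 = 169.4 m.

169 m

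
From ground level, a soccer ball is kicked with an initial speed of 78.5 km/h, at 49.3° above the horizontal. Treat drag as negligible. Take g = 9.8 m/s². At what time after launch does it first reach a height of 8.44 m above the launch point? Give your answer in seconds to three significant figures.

0.627 s

Convert: 78.5 km/h = 78.5/3.6 = 21.81 m/s.
vₓ = 21.81 cos 49.3° = 14.22 m/s; v_y0 = 21.81 sin 49.3° = 16.53 m/s.
Set y = v_y0 t − ½ g t² = 8.44: 4.900 t² − 16.53 t + 8.44 = 0.
Quadratic formula: t = (16.53 ± √107.87) / 9.80 = (16.53 ± 10.39) / 9.80 → t = 0.6271 s or 2.747 s.
The first (ascending) time is 0.6271 s.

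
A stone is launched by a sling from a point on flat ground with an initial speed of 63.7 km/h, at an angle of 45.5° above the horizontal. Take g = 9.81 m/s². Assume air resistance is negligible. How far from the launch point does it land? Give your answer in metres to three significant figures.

Convert: 63.7 km/h = 63.7/3.6 = 17.69 m/s.
vₓ = 17.69 cos 45.5° = 12.40 m/s; v_y0 = 17.69 sin 45.5° = 12.62 m/s.
Flight time T = 2 v_y0 / g = 2.573 s.
Range: R = vₓ T = 12.40 × 2.573 = 31.91 m.

31.9 m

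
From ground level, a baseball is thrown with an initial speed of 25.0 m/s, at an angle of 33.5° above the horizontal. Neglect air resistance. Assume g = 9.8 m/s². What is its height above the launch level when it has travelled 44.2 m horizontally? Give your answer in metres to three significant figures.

7.23 m

Horizontal component vₓ = 25.00 cos 33.5° = 20.85 m/s; vertical v_y0 = 25.00 sin 33.5° = 13.80 m/s.
x = vₓ t ⇒ t = 44.2/20.85 = 2.120 s.
Height: y = v_y0 t − ½ g t² = 13.80 × 2.120 − 4.900 × 2.120² = 29.26 − 22.03 = 7.229 m.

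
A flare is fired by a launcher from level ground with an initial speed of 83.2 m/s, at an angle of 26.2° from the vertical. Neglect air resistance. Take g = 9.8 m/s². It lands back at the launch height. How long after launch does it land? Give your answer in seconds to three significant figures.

15.2 s

Horizontal component vₓ = 83.20 sin 26.2° = 36.73 m/s; vertical v_y0 = 83.20 cos 26.2° = 74.65 m/s.
It returns to y = 0 when t = 2 v_y0 / g = 2(74.65)/9.80 = 15.24 s.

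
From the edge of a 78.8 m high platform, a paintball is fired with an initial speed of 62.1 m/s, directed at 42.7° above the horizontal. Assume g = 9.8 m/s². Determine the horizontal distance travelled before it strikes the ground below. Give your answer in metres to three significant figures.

Horizontal component vₓ = 62.10 cos 42.7° = 45.64 m/s; vertical v_y0 = 62.10 sin 42.7° = 42.11 m/s.
The projectile lands when y = 78.8 + (42.11) t − ½·9.80·t² = 0. Positive root: t = (42.11 + √(42.11² + 2·9.80·78.8)) / 9.80 = (42.11 + 57.60) / 9.80 = 10.18 s.
Horizontal distance: R = vₓ t = 45.64 × 10.18 = 464.4 m.

464 m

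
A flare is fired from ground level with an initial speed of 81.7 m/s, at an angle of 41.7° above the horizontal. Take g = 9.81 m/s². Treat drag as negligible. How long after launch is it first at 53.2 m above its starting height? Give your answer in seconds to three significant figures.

1.09 s

Components: vₓ = 81.70 cos 41.7° = 61.00 m/s, v_y0 = 81.70 sin 41.7° = 54.35 m/s.
Height y(t) = 54.35 t − 4.905 t² = 53.2 gives 4.905 t² − 54.35 t + 53.2 = 0.
Quadratic formula: t = (54.35 ± √1910.1) / 9.81 = (54.35 ± 43.70) / 9.81 → t = 1.085 s or 9.995 s.
The first (ascending) time is 1.085 s.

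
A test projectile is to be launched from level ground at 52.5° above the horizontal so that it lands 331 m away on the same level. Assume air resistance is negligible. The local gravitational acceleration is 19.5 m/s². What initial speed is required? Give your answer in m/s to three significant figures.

From R = (v₀² / g) sin 2θ: v₀ = √(gR / sin 2θ).
v₀ = √(19.5 × 331 / sin 105.0°) = √(6454 / 0.9659) = √6682.2 = 81.74 m/s.

81.7 m/s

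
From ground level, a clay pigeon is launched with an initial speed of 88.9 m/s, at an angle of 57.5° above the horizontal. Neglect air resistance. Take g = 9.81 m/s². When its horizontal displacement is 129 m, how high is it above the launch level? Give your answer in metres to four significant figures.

166.7 m

Components: vₓ = 88.90 cos 57.5° = 47.77 m/s, v_y0 = 88.90 sin 57.5° = 74.98 m/s.
Time to reach x = 129 m: t = x/vₓ = 129/47.77 = 2.701 s.
Height: y = v_y0 t − ½ g t² = 74.98 × 2.701 − 4.905 × 2.701² = 202.5 − 35.78 = 166.7 m.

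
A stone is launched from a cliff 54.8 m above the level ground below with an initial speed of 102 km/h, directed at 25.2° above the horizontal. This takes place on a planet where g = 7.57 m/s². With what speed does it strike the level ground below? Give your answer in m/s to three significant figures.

40.4 m/s

Convert: 102 km/h = 102/3.6 = 28.33 m/s.
vₓ = 28.33 cos 25.2° = 25.64 m/s; v_y0 = 28.33 sin 25.2° = 12.06 m/s.
The projectile lands when y = 54.8 + (12.06) t − ½·7.57·t² = 0. Positive root: t = (12.06 + √(12.06² + 2·7.57·54.8)) / 7.57 = (12.06 + 31.23) / 7.57 = 5.719 s.
Vertical velocity at impact: v_y = v_y0 − g t = 12.06 − 7.57 × 5.719 = −31.23 m/s.
Speed: |v| = √(vₓ² + v_y²) = √(25.64² + 31.23²) = 40.40 m/s.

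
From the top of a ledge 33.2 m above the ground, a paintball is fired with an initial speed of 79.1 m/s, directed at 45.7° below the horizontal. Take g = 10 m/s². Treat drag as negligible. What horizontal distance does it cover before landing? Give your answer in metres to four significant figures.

Components: vₓ = 79.10 cos 45.7° = 55.24 m/s, v_y0 = −56.61 m/s (downward).
The projectile lands when y = 33.2 + (−56.61) t − ½·10.0·t² = 0. Positive root: t = (−56.61 + √(56.61² + 2·10.0·33.2)) / 10.0 = (−56.61 + 62.20) / 10.0 = 0.5589 s.
Horizontal distance: R = vₓ t = 55.24 × 0.5589 = 30.87 m.

30.87 m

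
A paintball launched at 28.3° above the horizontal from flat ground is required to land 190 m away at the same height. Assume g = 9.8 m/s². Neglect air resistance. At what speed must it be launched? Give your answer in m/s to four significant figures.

47.23 m/s

Level-ground range: R = v₀² sin(2θ)/g, so v₀ = √(gR / sin 2θ).
v₀ = √(9.80 × 190 / sin 56.60°) = √(1862 / 0.8348) = √2230.3 = 47.23 m/s.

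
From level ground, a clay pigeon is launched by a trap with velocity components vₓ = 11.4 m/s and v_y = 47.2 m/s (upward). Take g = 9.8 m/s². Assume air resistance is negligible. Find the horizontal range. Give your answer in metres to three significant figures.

110 m

Flight time T = 2 v_y0 / g = 9.633 s.
Range: R = vₓ T = 11.40 × 9.633 = 109.8 m.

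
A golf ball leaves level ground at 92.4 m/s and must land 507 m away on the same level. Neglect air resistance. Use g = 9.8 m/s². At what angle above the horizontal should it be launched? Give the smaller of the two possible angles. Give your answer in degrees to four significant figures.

17.79°

Level-ground range R = v₀² sin(2θ)/g ⇒ sin(2θ) = gR/v₀² = 9.80 × 507 / 92.4² = 0.5820.
2θ = 35.59° or 180° − 35.59° = 144.4°, so θ = 17.79° or 72.21°.
The smaller angle is 17.79°.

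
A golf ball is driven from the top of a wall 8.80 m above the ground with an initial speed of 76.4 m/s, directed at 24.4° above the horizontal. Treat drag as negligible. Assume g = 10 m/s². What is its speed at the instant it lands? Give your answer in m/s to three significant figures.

77.5 m/s

Resolve: vₓ = 76.40 cos 24.4° = 69.58 m/s and v_y0 = 76.40 sin 24.4° = 31.56 m/s.
Vertical motion (up positive, ground at y = 0): 5.000 t² − (31.56) t − 8.80 = 0, so t = (31.56 + √(31.56² + 2·10.0·8.80)) / 10.0 = (31.56 + 34.24) / 10.0 = 6.580 s.
Vertical velocity at impact: v_y = v_y0 − g t = 31.56 − 10.0 × 6.580 = −34.24 m/s.
Speed: |v| = √(vₓ² + v_y²) = √(69.58² + 34.24²) = 77.54 m/s.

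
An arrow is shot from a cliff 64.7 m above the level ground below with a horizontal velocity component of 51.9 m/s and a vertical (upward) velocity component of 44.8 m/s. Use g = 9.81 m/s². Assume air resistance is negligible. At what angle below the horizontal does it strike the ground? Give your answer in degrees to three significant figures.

47.8°

With up positive and y = 0 at the ground: y(t) = 64.7 + (44.80) t − 4.905 t². Setting y = 0 and taking the positive root: t = [44.80 + √(44.80² + 2·9.81·64.7)] / 9.81 = (44.80 + 57.24) / 9.81 = 10.40 s.
At impact: v_y = v_y0 − g t = −57.24 m/s; vₓ = 51.90 m/s.
Angle below horizontal: arctan(|v_y|/vₓ) = arctan(57.24/51.90) = 47.80°.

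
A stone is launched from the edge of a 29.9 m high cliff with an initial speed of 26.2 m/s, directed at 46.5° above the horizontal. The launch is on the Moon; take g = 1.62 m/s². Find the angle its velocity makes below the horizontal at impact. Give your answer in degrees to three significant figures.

49.9°

vₓ = 26.20 cos 46.5° = 18.03 m/s; v_y0 = 26.20 sin 46.5° = 19.00 m/s.
Vertical motion (up positive, ground at y = 0): 0.8100 t² − (19.00) t − 29.9 = 0, so t = (19.00 + √(19.00² + 2·1.62·29.9)) / 1.62 = (19.00 + 21.40) / 1.62 = 24.94 s.
At impact: v_y = v_y0 − g t = −21.40 m/s; vₓ = 18.03 m/s.
Angle below horizontal: arctan(|v_y|/vₓ) = arctan(21.40/18.03) = 49.88°.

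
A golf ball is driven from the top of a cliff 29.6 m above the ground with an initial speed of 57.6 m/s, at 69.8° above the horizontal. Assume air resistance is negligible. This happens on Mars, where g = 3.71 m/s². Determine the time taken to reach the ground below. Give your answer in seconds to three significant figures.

29.7 s

Horizontal component vₓ = 57.60 cos 69.8° = 19.89 m/s; vertical v_y0 = 57.60 sin 69.8° = 54.06 m/s.
With up positive and y = 0 at the ground: y(t) = 29.6 + (54.06) t − 1.855 t². Setting y = 0 and taking the positive root: t = [54.06 + √(54.06² + 2·3.71·29.6)] / 3.71 = (54.06 + 56.05) / 3.71 = 29.68 s.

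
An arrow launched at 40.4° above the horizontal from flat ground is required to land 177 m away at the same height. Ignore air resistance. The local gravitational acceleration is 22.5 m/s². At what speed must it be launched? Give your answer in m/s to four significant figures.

From R = (v₀² / g) sin 2θ: v₀ = √(gR / sin 2θ).
v₀ = √(22.5 × 177 / sin 80.80°) = √(3982 / 0.9871) = √4034.4 = 63.52 m/s.

63.52 m/s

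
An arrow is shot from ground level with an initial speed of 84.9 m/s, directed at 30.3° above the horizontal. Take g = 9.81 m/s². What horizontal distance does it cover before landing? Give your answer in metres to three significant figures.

vₓ = 84.90 cos 30.3° = 73.30 m/s; v_y0 = 84.90 sin 30.3° = 42.83 m/s.
Flight time T = 2 v_y0 / g = 8.733 s.
Horizontal distance R = vₓ T = 73.30 × 8.733 = 640.1 m.

640 m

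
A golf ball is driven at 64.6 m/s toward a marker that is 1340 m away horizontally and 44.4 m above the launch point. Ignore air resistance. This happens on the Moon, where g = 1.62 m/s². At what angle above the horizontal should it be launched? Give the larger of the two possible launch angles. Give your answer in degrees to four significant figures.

Trajectory: y = x tanθ − g x² (1 + tan²θ)/(2v₀²). With x = 1340, y = 44.4, v₀ = 64.6, g = 1.62:
348.5 tan²θ − 1340 tanθ + (392.9) = 0.
tanθ = [1340 ± √(1340² − 4 × 348.5 × (392.9))] / (2 × 348.5) = (1340 ± 1117) / 697.0, giving tanθ = 0.3198 or 3.525.
θ = 17.74° or 74.16°; the larger is 74.16°.

74.16°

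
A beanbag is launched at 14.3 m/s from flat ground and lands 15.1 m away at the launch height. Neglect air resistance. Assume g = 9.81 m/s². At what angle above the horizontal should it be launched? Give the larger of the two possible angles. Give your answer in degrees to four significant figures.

Level-ground range R = v₀² sin(2θ)/g ⇒ sin(2θ) = gR/v₀² = 9.81 × 15.1 / 14.3² = 0.7244.
2θ = 46.42° or 180° − 46.42° = 133.6°, so θ = 23.21° or 66.79°.
The larger angle is 66.79°.

66.79°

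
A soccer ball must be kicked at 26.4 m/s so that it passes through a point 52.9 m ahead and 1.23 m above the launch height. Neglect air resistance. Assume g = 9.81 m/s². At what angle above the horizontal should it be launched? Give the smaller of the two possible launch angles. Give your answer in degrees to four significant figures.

Trajectory: y = x tanθ − g x² (1 + tan²θ)/(2v₀²). With x = 52.9, y = 1.23, v₀ = 26.4, g = 9.81:
19.69 tan²θ − 52.9 tanθ + (20.92) = 0.
tanθ = [52.9 ± √(52.9² − 4 × 19.69 × (20.92))] / (2 × 19.69) = (52.9 ± 33.91) / 39.39, giving tanθ = 0.4821 or 2.204.
θ = 25.74° or 65.60°; the smaller is 25.74°.

25.74°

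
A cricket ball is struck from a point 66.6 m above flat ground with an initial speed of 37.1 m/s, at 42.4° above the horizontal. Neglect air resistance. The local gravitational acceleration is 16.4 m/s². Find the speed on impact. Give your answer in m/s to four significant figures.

Components: vₓ = 37.10 cos 42.4° = 27.40 m/s, v_y0 = 37.10 sin 42.4° = 25.02 m/s.
The projectile lands when y = 66.6 + (25.02) t − ½·16.4·t² = 0. Positive root: t = (25.02 + √(25.02² + 2·16.4·66.6)) / 16.4 = (25.02 + 53.01) / 16.4 = 4.758 s.
Vertical velocity at impact: v_y = v_y0 − g t = 25.02 − 16.4 × 4.758 = −53.01 m/s.
Speed: |v| = √(vₓ² + v_y²) = √(27.40² + 53.01²) = 59.67 m/s.

59.67 m/s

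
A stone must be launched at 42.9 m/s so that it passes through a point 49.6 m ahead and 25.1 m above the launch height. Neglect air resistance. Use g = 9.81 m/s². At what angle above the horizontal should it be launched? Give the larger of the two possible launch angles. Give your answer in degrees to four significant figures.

Trajectory: y = x tanθ − g x² (1 + tan²θ)/(2v₀²). With x = 49.6, y = 25.1, v₀ = 42.9, g = 9.81:
6.557 tan²θ − 49.6 tanθ + (31.66) = 0.
tanθ = [49.6 ± √(49.6² − 4 × 6.557 × (31.66))] / (2 × 6.557) = (49.6 ± 40.37) / 13.11, giving tanθ = 0.7037 or 6.861.
θ = 35.13° or 81.71°; the larger is 81.71°.

81.71°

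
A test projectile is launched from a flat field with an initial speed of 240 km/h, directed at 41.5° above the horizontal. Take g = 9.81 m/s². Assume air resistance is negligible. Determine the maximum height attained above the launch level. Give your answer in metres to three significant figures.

99.5 m

Convert: 240 km/h = 240/3.6 = 66.67 m/s.
Components: vₓ = 66.67 cos 41.5° = 49.93 m/s, v_y0 = 66.67 sin 41.5° = 44.17 m/s.
Peak height H = v_y0² / (2g) = 1951.4 / 19.62 = 99.46 m.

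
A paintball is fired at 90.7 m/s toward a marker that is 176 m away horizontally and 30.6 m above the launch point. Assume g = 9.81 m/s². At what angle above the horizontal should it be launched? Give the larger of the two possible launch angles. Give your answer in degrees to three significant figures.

Trajectory: y = x tanθ − g x² (1 + tan²θ)/(2v₀²). With x = 176, y = 30.6, v₀ = 90.7, g = 9.81:
18.47 tan²θ − 176 tanθ + (49.07) = 0.
tanθ = [176 ± √(176² − 4 × 18.47 × (49.07))] / (2 × 18.47) = (176 ± 165.4) / 36.94, giving tanθ = 0.2875 or 9.242.
θ = 16.04° or 83.82°; the larger is 83.82°.

83.8°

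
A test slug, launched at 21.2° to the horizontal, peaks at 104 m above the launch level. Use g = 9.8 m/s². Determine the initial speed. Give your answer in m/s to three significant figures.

125 m/s

At the peak v_y = 0, so v_y0 = √(2gH) = √(2 × 9.80 × 104) = 45.15 m/s.
v_y0 = v₀ sin θ ⇒ v₀ = 45.15 / sin 21.2° = 124.8 m/s.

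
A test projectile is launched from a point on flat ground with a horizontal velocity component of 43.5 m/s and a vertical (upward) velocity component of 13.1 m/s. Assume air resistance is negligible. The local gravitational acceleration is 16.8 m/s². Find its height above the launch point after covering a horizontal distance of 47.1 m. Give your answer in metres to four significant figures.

x = vₓ t ⇒ t = 47.1/43.50 = 1.083 s.
Height: y = v_y0 t − ½ g t² = 13.10 × 1.083 − 8.400 × 1.083² = 14.18 − 9.848 = 4.336 m.

4.336 m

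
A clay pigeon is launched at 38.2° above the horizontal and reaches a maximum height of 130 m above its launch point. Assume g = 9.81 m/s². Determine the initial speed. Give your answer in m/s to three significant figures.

81.7 m/s

At the peak v_y = 0, so v_y0 = √(2gH) = √(2 × 9.81 × 130) = 50.50 m/s.
v_y0 = v₀ sin θ ⇒ v₀ = 50.50 / sin 38.2° = 81.67 m/s.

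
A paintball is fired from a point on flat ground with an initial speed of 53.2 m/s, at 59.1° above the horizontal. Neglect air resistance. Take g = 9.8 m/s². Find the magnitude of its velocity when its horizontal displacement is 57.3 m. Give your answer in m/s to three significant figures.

37.1 m/s

vₓ = 53.20 cos 59.1° = 27.32 m/s; v_y0 = 53.20 sin 59.1° = 45.65 m/s.
At x = 57.3 m, t = x/vₓ = 57.3/27.32 = 2.097 s.
Vertical velocity there: v_y = v_y0 − g t = 45.65 − 9.80 × 2.097 = 25.10 m/s.
Speed: √(vₓ² + v_y²) = √(27.32² + 25.10²) = 37.10 m/s.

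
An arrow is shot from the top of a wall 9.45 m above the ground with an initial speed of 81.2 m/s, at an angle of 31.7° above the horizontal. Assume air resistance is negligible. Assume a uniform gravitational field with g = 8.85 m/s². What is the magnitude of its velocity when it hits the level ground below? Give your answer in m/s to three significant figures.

Horizontal component vₓ = 81.20 cos 31.7° = 69.09 m/s; vertical v_y0 = 81.20 sin 31.7° = 42.67 m/s.
With up positive and y = 0 at the ground: y(t) = 9.45 + (42.67) t − 4.425 t². Setting y = 0 and taking the positive root: t = [42.67 + √(42.67² + 2·8.85·9.45)] / 8.85 = (42.67 + 44.59) / 8.85 = 9.859 s.
Vertical velocity at impact: v_y = v_y0 − g t = 42.67 − 8.85 × 9.859 = −44.59 m/s.
Speed: |v| = √(vₓ² + v_y²) = √(69.09² + 44.59²) = 82.22 m/s.

82.2 m/s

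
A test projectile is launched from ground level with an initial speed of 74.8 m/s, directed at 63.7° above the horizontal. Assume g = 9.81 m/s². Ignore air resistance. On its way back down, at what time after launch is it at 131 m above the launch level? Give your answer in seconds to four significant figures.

vₓ = 74.80 cos 63.7° = 33.14 m/s; v_y0 = 74.80 sin 63.7° = 67.06 m/s.
Set y = v_y0 t − ½ g t² = 131: 4.905 t² − 67.06 t + 131 = 0.
Quadratic formula: t = (67.06 ± √1926.4) / 9.81 = (67.06 ± 43.89) / 9.81 → t = 2.361 s or 11.31 s.
The descending-branch root is 11.31 s.

11.31 s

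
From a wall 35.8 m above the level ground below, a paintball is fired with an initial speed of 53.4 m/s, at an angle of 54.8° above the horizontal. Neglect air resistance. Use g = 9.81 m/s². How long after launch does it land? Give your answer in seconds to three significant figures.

Components: vₓ = 53.40 cos 54.8° = 30.78 m/s, v_y0 = 53.40 sin 54.8° = 43.64 m/s.
The projectile lands when y = 35.8 + (43.64) t − ½·9.81·t² = 0. Positive root: t = (43.64 + √(43.64² + 2·9.81·35.8)) / 9.81 = (43.64 + 51.05) / 9.81 = 9.652 s.

9.65 s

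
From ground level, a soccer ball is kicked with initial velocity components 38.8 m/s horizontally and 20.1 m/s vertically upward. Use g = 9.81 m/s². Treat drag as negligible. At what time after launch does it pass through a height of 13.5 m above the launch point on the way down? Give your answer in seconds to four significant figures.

3.251 s

Require v_y0 t − ½ g t² = 13.5, i.e. 4.905 t² − 20.10 t + 13.5 = 0.
Quadratic formula: t = (20.10 ± √139.14) / 9.81 = (20.10 ± 11.80) / 9.81 → t = 0.8465 s or 3.251 s.
The descending-branch root is 3.251 s.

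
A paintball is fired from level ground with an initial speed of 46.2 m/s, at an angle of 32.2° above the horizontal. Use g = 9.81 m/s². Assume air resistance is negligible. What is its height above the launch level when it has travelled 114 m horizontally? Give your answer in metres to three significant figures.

30.1 m

Resolve: vₓ = 46.20 cos 32.2° = 39.09 m/s and v_y0 = 46.20 sin 32.2° = 24.62 m/s.
x = vₓ t ⇒ t = 114/39.09 = 2.916 s.
Height: y = v_y0 t − ½ g t² = 24.62 × 2.916 − 4.905 × 2.916² = 71.79 − 41.71 = 30.08 m.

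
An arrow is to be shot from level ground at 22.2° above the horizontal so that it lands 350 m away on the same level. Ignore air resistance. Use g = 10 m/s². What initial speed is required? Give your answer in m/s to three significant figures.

70.7 m/s

On level ground R = v₀² sin 2θ / g ⇒ v₀ = √(gR / sin 2θ).
v₀ = √(10.0 × 350 / sin 44.40°) = √(3500 / 0.6997) = √5002.4 = 70.73 m/s.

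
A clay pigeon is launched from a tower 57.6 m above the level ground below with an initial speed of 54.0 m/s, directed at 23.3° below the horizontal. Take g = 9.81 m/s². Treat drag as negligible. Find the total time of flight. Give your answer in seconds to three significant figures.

Components: vₓ = 54.00 cos 23.3° = 49.60 m/s, v_y0 = −21.36 m/s (downward).
Vertical motion (up positive, ground at y = 0): 4.905 t² − (−21.36) t − 57.6 = 0, so t = (−21.36 + √(21.36² + 2·9.81·57.6)) / 9.81 = (−21.36 + 39.83) / 9.81 = 1.883 s.

1.88 s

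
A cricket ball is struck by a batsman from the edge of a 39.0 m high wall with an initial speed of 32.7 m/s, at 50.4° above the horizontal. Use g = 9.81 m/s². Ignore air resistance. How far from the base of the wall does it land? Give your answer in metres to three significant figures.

Components: vₓ = 32.70 cos 50.4° = 20.84 m/s, v_y0 = 32.70 sin 50.4° = 25.20 m/s.
The projectile lands when y = 39.0 + (25.20) t − ½·9.81·t² = 0. Positive root: t = (25.20 + √(25.20² + 2·9.81·39.0)) / 9.81 = (25.20 + 37.42) / 9.81 = 6.383 s.
Horizontal distance: R = vₓ t = 20.84 × 6.383 = 133.0 m.

133 m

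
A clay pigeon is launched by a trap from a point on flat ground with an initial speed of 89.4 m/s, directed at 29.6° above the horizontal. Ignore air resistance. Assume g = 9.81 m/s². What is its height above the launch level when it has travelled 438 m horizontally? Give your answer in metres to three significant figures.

93.1 m

Components: vₓ = 89.40 cos 29.6° = 77.73 m/s, v_y0 = 89.40 sin 29.6° = 44.16 m/s.
At x = 438 m, t = x/vₓ = 438/77.73 = 5.635 s.
Height: y = v_y0 t − ½ g t² = 44.16 × 5.635 − 4.905 × 5.635² = 248.8 − 155.7 = 93.09 m.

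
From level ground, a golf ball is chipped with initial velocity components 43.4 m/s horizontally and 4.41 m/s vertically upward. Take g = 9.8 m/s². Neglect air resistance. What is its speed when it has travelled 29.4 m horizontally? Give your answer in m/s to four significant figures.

Time to reach x = 29.4 m: t = x/vₓ = 29.4/43.40 = 0.6774 s.
Vertical velocity there: v_y = v_y0 − g t = 4.410 − 9.80 × 0.6774 = −2.229 m/s.
Speed: √(vₓ² + v_y²) = √(43.40² + 2.229²) = 43.46 m/s.

43.46 m/s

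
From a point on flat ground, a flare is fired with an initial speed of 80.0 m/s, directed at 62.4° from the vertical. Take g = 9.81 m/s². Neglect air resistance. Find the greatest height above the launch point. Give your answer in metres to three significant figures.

vₓ = 80.00 sin 62.4° = 70.90 m/s; v_y0 = 80.00 cos 62.4° = 37.06 m/s.
Peak height H = v_y0² / (2g) = 1373.7 / 19.62 = 70.02 m.

70.0 m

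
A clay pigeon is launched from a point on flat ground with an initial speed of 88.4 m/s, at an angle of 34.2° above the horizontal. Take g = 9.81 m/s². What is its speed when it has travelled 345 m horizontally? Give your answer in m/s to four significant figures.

73.19 m/s

Resolve: vₓ = 88.40 cos 34.2° = 73.11 m/s and v_y0 = 88.40 sin 34.2° = 49.69 m/s.
x = vₓ t ⇒ t = 345/73.11 = 4.719 s.
Vertical velocity there: v_y = v_y0 − g t = 49.69 − 9.81 × 4.719 = 3.398 m/s.
Speed: √(vₓ² + v_y²) = √(73.11² + 3.398²) = 73.19 m/s.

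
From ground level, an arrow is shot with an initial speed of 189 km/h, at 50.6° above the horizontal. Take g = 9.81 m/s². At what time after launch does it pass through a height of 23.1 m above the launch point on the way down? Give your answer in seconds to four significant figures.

7.656 s

Convert: 189 km/h = 189/3.6 = 52.50 m/s.
Horizontal component vₓ = 52.50 cos 50.6° = 33.32 m/s; vertical v_y0 = 52.50 sin 50.6° = 40.57 m/s.
Require v_y0 t − ½ g t² = 23.1, i.e. 4.905 t² − 40.57 t + 23.1 = 0.
Quadratic formula: t = (40.57 ± √1192.6) / 9.81 = (40.57 ± 34.53) / 9.81 → t = 0.6152 s or 7.656 s.
The descending-branch root is 7.656 s.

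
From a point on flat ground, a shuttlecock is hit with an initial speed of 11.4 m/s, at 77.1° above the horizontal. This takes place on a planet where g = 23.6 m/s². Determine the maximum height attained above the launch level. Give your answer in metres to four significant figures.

2.616 m

vₓ = 11.40 cos 77.1° = 2.545 m/s; v_y0 = 11.40 sin 77.1° = 11.11 m/s.
Peak height H = v_y0² / (2g) = 123.48 / 47.20 = 2.616 m.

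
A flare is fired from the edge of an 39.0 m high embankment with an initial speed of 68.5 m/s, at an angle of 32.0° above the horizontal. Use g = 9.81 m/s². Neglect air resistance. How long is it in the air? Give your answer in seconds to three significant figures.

Components: vₓ = 68.50 cos 32.0° = 58.09 m/s, v_y0 = 68.50 sin 32.0° = 36.30 m/s.
With up positive and y = 0 at the ground: y(t) = 39.0 + (36.30) t − 4.905 t². Setting y = 0 and taking the positive root: t = [36.30 + √(36.30² + 2·9.81·39.0)] / 9.81 = (36.30 + 45.64) / 9.81 = 8.352 s.

8.35 s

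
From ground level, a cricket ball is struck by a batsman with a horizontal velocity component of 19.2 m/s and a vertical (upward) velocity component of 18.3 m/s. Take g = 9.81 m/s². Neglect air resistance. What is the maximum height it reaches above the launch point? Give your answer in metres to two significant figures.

Maximum height: H = v_y0² / (2g) = 18.30² / (2 × 9.81) = 17.07 m.

17 m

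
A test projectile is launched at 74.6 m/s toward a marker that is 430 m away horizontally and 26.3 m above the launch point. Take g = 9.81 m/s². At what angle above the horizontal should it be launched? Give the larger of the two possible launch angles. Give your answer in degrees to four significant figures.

64.33°

Trajectory: y = x tanθ − g x² (1 + tan²θ)/(2v₀²). With x = 430, y = 26.3, v₀ = 74.6, g = 9.81:
163.0 tan²θ − 430 tanθ + (189.3) = 0.
tanθ = [430 ± √(430² − 4 × 163.0 × (189.3))] / (2 × 163.0) = (430 ± 248.0) / 325.9, giving tanθ = 0.5583 or 2.080.
θ = 29.17° or 64.33°; the larger is 64.33°.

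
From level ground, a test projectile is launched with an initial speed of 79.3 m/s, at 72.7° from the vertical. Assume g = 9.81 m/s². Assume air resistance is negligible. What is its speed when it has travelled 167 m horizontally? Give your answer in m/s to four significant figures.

Resolve: vₓ = 79.30 sin 72.7° = 75.71 m/s and v_y0 = 79.30 cos 72.7° = 23.58 m/s.
x = vₓ t ⇒ t = 167/75.71 = 2.206 s.
Vertical velocity there: v_y = v_y0 − g t = 23.58 − 9.81 × 2.206 = 1.944 m/s.
Speed: √(vₓ² + v_y²) = √(75.71² + 1.944²) = 75.74 m/s.

75.74 m/s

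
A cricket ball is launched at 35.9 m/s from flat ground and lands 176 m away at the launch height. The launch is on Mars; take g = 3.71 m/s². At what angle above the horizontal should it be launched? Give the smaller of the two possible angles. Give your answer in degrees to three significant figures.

15.2°

From R = (v₀²/g) sin 2θ: sin 2θ = 3.71 × 176 / 1288.8 = 0.5066.
2θ = 30.44° or 180° − 30.44° = 149.6°, so θ = 15.22° or 74.78°.
The smaller angle is 15.22°.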